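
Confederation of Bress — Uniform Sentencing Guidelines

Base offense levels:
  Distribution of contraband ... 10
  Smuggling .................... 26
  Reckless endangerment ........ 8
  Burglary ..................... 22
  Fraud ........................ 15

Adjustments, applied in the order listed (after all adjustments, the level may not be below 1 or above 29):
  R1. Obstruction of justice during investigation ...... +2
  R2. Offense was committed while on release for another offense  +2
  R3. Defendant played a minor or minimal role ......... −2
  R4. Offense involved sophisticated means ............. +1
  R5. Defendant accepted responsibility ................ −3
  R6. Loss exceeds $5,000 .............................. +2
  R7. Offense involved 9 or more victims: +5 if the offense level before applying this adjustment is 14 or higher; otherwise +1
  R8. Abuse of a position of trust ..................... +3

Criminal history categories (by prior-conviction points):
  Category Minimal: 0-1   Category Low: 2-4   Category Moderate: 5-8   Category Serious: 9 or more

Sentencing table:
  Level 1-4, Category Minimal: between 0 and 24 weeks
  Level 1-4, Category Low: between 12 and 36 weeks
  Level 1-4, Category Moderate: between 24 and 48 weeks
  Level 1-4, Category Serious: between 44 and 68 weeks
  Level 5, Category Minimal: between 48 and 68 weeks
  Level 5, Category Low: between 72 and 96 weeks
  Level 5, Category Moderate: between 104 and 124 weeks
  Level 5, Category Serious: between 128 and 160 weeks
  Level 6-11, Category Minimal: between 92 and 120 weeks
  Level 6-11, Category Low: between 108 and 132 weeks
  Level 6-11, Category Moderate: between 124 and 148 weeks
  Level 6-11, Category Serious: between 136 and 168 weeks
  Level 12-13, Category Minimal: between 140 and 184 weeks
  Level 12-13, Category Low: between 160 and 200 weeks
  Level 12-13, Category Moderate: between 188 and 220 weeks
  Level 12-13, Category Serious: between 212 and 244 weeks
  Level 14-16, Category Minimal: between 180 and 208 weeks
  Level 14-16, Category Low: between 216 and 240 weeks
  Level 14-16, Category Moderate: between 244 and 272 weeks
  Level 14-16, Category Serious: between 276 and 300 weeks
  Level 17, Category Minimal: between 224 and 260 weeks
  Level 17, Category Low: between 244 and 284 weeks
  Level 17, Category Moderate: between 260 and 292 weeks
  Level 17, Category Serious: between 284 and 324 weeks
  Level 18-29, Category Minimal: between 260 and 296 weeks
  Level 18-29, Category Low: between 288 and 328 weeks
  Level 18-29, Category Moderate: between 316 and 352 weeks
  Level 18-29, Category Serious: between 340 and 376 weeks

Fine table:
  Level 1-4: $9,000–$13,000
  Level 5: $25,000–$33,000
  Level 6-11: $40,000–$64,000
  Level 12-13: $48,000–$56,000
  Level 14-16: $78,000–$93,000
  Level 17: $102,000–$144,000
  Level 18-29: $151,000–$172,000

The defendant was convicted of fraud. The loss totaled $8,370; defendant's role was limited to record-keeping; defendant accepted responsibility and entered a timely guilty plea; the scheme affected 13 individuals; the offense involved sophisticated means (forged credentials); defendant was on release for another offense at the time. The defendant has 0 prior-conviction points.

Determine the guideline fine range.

Base offense level for fraud: 15.
R1 does not apply.
R2 applies: 15 + 2 = 17.
R3 applies: 17 − 2 = 15.
R4 applies: 15 + 1 = 16.
R5 applies: 16 − 3 = 13.
R6 applies: 13 + 2 = 15.
R7 applies (level before this adjustment is 15 ≥ 14, so +5): 15 + 5 = 20.
Final offense level: 20.
Level 20 falls in the 18-29 band.
Fine table: Level 18-29 → $151,000–$172,000.

$151,000–$172,000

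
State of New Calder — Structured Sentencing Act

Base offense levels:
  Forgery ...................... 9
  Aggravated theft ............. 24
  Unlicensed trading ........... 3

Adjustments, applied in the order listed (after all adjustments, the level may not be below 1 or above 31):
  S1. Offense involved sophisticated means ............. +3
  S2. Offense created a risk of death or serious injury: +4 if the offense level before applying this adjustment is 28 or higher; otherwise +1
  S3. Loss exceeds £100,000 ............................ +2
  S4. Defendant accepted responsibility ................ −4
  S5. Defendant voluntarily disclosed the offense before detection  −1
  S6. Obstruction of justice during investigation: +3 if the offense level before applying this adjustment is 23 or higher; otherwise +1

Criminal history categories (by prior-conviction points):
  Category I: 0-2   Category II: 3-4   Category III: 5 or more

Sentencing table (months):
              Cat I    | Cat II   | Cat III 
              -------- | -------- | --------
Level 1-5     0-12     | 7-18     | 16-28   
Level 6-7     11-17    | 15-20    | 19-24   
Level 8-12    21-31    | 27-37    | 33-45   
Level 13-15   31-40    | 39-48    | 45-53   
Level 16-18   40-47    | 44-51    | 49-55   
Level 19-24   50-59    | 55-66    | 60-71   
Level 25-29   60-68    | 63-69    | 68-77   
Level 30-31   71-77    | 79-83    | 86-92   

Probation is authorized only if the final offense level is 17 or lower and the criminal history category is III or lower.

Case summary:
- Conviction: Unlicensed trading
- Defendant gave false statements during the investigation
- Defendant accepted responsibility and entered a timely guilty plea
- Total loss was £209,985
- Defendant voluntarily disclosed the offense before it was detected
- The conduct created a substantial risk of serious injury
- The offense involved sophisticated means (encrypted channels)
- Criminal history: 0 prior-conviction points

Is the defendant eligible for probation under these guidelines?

Yes

Base offense level for unlicensed trading: 3.
S1 applies: 3 + 3 = 6.
S2 applies (level before this adjustment is 6 < 28, so +1): 6 + 1 = 7.
S3 applies: 7 + 2 = 9.
S4 applies: 9 − 4 = 5.
S5 applies: 5 − 1 = 4.
S6 applies (level before this adjustment is 4 < 23, so +1): 4 + 1 = 5.
Final offense level: 5.
Criminal history: 0 prior points → Category I (0-2).
Level 5 falls in the 1-5 band.
Grid: Level 1-5 × Category I = 0-12 months.
Probation check: level 5 ≤ 17 and category I ≤ III → eligible.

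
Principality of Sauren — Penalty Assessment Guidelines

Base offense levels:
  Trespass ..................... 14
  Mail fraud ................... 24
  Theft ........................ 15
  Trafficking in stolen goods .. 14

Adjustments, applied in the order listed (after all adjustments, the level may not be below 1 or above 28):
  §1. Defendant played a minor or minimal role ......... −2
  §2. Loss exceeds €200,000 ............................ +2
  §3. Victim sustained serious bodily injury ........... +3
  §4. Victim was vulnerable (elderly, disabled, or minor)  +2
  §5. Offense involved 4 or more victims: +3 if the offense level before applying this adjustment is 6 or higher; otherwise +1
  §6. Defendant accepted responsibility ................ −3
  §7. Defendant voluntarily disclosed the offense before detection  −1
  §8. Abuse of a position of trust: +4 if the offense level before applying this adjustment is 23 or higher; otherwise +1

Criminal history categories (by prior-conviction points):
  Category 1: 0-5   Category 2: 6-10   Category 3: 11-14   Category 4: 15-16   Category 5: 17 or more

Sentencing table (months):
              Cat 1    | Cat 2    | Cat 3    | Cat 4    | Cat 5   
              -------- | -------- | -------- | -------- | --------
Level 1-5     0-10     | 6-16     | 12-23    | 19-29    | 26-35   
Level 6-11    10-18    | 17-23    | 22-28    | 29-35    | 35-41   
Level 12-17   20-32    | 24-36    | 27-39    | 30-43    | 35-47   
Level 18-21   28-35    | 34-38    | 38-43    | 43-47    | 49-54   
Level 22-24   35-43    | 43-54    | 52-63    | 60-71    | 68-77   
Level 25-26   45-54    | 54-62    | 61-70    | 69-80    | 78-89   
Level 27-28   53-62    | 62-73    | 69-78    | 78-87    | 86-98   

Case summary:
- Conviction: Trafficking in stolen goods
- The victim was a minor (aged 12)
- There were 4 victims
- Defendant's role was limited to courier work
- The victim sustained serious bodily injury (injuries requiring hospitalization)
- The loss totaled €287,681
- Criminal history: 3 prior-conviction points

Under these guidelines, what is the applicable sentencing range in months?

35-43 months

Base offense level for trafficking in stolen goods: 14.
§1 applies: 14 − 2 = 12.
§2 applies: 12 + 2 = 14.
§3 applies: 14 + 3 = 17.
§4 applies: 17 + 2 = 19.
§5 applies (level before this adjustment is 19 ≥ 6, so +3): 19 + 3 = 22.
Final offense level: 22.
Criminal history: 3 prior points → Category 1 (0-5).
Level 22 falls in the 22-24 band.
Grid: Level 22-24 × Category 1 = 35-43 months.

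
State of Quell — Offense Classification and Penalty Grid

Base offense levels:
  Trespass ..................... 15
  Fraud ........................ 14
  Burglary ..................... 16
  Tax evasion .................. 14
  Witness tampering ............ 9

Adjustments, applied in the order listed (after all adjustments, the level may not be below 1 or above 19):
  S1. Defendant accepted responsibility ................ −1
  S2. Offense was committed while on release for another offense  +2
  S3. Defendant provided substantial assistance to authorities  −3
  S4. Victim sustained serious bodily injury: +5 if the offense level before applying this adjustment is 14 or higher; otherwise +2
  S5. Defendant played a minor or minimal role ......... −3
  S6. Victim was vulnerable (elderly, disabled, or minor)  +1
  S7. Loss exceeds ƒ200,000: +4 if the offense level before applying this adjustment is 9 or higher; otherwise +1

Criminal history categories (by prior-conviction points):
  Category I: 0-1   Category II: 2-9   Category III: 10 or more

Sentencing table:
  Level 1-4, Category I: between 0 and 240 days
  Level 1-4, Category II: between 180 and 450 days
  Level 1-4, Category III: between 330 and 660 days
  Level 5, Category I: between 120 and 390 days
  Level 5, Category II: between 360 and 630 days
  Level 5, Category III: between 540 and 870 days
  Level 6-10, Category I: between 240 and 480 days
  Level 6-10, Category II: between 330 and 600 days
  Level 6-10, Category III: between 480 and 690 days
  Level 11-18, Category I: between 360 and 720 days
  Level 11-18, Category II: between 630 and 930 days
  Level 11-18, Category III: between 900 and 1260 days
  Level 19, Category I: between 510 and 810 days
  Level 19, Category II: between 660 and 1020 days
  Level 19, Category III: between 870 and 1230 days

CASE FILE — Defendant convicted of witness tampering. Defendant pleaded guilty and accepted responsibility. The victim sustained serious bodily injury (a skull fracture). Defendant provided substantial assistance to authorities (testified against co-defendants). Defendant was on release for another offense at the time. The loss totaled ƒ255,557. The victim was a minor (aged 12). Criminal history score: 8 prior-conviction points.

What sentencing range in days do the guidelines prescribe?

Base offense level for witness tampering: 9.
S1 applies: 9 − 1 = 8.
S2 applies: 8 + 2 = 10.
S3 applies: 10 − 3 = 7.
S4 applies (level before this adjustment is 7 < 14, so +2): 7 + 2 = 9.
S5 does not apply.
S6 applies: 9 + 1 = 10.
S7 applies (level before this adjustment is 10 ≥ 9, so +4): 10 + 4 = 14.
Final offense level: 14.
Criminal history: 8 prior points → Category II (2-9).
Level 14 falls in the 11-18 band.
Grid: Level 11-18 × Category II = 630-930 days.

630-930 days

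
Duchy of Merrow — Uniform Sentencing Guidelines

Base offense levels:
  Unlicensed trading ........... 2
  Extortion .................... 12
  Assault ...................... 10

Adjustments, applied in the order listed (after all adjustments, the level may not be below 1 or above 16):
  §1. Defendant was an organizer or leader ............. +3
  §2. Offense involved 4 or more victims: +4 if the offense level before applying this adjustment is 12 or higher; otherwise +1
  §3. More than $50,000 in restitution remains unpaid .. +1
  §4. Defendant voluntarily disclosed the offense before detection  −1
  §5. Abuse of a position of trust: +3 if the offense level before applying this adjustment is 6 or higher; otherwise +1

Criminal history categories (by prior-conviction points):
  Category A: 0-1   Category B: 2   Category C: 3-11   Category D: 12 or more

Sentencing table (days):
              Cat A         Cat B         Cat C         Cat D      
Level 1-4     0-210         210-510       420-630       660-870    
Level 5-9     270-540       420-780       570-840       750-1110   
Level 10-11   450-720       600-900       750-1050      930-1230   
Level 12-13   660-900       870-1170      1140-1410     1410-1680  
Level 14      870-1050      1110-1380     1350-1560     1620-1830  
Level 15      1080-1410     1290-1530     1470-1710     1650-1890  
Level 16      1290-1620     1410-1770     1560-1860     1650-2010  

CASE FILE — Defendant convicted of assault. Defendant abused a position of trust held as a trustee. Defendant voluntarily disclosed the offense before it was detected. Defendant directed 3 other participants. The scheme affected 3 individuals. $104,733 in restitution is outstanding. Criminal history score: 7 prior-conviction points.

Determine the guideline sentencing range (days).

1560-1860 days

Base offense level for assault: 10.
§1 applies: 10 + 3 = 13.
§2 does not apply.
§3 applies: 13 + 1 = 14.
§4 applies: 14 − 1 = 13.
§5 applies (level before this adjustment is 13 ≥ 6, so +3): 13 + 3 = 16.
Final offense level: 16.
Criminal history: 7 prior points → Category C (3-11).
Level 16 falls in the 16 band.
Grid: Level 16 × Category C = 1560-1860 days.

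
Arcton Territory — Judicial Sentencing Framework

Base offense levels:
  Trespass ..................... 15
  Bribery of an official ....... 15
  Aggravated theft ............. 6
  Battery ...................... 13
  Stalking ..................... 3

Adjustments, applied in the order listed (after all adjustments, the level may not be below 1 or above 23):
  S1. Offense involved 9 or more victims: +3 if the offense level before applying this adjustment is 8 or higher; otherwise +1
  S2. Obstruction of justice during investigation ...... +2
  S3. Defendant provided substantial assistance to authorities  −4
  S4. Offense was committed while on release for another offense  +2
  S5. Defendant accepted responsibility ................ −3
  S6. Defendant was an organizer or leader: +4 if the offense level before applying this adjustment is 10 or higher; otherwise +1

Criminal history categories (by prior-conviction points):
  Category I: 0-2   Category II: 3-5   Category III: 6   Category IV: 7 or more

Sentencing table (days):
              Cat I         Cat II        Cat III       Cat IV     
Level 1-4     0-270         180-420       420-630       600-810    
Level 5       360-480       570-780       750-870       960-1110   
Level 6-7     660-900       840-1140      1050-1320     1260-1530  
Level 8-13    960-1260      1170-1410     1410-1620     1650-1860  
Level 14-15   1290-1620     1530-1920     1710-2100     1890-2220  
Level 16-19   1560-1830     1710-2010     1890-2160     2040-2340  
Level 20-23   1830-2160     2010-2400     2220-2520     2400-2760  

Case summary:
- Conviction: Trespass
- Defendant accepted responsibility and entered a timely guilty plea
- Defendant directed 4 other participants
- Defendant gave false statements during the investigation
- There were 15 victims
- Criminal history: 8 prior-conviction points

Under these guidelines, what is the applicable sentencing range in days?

Base offense level for trespass: 15.
S1 applies (level before this adjustment is 15 ≥ 8, so +3): 15 + 3 = 18.
S2 applies: 18 + 2 = 20.
S3 does not apply.
S4 does not apply.
S5 applies: 20 − 3 = 17.
S6 applies (level before this adjustment is 17 ≥ 10, so +4): 17 + 4 = 21.
Final offense level: 21.
Criminal history: 8 prior points → Category IV (7+).
Level 21 falls in the 20-23 band.
Grid: Level 20-23 × Category IV = 2400-2760 days.

2400-2760 days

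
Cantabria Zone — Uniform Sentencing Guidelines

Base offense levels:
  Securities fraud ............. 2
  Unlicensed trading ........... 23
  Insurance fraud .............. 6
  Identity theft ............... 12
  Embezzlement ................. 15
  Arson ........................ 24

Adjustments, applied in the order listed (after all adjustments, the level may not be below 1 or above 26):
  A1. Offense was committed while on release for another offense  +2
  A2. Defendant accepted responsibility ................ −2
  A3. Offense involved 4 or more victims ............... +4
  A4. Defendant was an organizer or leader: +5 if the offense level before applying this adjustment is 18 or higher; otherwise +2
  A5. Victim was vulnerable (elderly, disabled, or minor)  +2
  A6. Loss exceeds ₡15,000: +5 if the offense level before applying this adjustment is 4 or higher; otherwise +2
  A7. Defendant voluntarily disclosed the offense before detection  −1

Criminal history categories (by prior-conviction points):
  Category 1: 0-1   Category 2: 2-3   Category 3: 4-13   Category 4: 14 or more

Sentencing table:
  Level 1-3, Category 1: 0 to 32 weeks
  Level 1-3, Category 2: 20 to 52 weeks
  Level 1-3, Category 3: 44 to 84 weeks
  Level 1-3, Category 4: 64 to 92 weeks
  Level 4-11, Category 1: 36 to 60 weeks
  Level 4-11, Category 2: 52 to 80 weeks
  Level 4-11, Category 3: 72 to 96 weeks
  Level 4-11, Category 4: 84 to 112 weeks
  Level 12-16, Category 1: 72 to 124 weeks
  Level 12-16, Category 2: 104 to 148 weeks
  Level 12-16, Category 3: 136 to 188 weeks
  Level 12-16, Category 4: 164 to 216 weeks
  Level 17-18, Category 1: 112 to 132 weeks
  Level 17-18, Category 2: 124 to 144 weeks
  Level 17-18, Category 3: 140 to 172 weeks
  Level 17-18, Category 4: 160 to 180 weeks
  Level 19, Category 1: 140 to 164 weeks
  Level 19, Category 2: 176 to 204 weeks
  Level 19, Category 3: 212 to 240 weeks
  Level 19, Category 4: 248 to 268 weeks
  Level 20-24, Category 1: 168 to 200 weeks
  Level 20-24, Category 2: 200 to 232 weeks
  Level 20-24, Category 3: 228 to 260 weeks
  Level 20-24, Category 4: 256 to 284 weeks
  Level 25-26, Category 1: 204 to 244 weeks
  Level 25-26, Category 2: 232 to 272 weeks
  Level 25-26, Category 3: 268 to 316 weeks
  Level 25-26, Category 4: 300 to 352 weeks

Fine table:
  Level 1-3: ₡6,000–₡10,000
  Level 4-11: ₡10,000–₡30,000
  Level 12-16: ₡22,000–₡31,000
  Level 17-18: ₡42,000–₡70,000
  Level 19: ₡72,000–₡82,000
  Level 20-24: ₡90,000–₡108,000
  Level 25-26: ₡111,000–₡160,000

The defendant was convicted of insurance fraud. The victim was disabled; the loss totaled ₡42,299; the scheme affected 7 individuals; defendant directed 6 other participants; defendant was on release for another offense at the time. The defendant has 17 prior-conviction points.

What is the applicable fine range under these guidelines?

Base offense level for insurance fraud: 6.
A1 applies: 6 + 2 = 8.
A3 applies: 8 + 4 = 12.
A4 applies (level before this adjustment is 12 < 18, so +2): 12 + 2 = 14.
A5 applies: 14 + 2 = 16.
A6 applies (level before this adjustment is 16 ≥ 4, so +5): 16 + 5 = 21.
A7 does not apply.
Final offense level: 21.
Level 21 falls in the 20-24 band.
Fine table: Level 20-24 → ₡90,000–₡108,000.

₡90,000–₡108,000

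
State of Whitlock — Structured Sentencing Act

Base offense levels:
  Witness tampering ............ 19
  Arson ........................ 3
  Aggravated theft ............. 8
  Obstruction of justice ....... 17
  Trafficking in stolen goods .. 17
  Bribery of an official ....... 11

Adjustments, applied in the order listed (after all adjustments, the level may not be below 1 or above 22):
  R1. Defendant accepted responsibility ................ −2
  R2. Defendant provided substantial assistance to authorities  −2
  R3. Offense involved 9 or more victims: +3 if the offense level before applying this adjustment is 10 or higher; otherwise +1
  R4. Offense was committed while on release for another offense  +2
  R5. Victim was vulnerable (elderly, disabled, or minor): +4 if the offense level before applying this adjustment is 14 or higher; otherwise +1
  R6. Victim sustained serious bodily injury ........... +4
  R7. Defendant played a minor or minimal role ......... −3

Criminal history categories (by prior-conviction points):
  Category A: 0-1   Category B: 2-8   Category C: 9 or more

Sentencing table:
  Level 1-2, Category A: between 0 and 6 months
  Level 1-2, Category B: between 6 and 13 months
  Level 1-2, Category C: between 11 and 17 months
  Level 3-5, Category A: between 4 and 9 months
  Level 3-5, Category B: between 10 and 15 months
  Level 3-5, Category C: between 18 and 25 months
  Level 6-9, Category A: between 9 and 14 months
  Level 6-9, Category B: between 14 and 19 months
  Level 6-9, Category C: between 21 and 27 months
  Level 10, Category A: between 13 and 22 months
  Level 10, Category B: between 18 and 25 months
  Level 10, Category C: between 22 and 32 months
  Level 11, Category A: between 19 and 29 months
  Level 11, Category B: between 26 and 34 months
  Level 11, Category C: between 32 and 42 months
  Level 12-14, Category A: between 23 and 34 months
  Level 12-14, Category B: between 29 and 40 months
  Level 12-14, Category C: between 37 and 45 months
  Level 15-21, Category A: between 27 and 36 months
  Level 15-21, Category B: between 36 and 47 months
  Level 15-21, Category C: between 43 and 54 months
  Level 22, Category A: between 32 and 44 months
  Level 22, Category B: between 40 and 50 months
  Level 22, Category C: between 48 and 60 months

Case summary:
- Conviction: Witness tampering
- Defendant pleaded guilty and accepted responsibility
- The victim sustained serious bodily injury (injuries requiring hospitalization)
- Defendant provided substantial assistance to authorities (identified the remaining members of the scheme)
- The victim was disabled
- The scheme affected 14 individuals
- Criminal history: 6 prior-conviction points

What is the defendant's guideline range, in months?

Base offense level for witness tampering: 19.
R1 applies: 19 − 2 = 17.
R2 applies: 17 − 2 = 15.
R3 applies (level before this adjustment is 15 ≥ 10, so +3): 15 + 3 = 18.
R5 applies (level before this adjustment is 18 ≥ 14, so +4): 18 + 4 = 22.
R6 applies: 22 + 4 = 26.
R7 does not apply.
Level 26 exceeds the maximum of 22; capped at 22.
Final offense level: 22.
Criminal history: 6 prior points → Category B (2-8).
Level 22 falls in the 22 band.
Grid: Level 22 × Category B = 40-50 months.

40-50 months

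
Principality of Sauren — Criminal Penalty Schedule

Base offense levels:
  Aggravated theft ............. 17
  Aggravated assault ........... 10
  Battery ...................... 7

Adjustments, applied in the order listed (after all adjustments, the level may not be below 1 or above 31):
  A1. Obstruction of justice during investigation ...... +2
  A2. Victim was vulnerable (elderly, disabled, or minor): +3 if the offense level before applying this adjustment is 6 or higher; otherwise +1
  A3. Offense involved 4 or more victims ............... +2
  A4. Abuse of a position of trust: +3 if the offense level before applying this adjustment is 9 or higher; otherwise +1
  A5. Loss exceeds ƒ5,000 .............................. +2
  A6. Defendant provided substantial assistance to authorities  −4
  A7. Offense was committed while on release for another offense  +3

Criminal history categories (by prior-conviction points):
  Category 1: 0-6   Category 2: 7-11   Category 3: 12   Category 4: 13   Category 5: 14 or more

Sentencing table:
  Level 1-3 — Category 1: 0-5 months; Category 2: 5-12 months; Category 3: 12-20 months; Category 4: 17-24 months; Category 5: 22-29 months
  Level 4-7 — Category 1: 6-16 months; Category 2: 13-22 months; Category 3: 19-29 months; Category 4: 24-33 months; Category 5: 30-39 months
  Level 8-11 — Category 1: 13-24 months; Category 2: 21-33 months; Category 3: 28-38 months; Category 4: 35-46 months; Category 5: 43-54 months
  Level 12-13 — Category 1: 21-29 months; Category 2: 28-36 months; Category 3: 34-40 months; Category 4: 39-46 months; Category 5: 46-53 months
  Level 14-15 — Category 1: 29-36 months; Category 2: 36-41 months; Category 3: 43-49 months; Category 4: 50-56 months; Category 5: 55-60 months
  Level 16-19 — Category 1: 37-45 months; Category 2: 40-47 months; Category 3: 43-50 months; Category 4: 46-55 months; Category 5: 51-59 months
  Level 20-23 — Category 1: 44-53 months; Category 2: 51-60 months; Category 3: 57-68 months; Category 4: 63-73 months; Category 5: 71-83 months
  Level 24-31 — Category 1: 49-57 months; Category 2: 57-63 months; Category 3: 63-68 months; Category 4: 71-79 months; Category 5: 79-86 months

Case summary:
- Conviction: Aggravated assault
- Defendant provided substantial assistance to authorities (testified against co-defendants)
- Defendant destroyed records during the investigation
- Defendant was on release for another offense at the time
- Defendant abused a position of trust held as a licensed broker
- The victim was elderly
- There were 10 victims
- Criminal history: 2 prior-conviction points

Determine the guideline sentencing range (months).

Base offense level for aggravated assault: 10.
A1 applies: 10 + 2 = 12.
A2 applies (level before this adjustment is 12 ≥ 6, so +3): 12 + 3 = 15.
A3 applies: 15 + 2 = 17.
A4 applies (level before this adjustment is 17 ≥ 9, so +3): 17 + 3 = 20.
A6 applies: 20 − 4 = 16.
A7 applies: 16 + 3 = 19.
Final offense level: 19.
Criminal history: 2 prior points → Category 1 (0-6).
Level 19 falls in the 16-19 band.
Grid: Level 16-19 × Category 1 = 37-45 months.

37-45 months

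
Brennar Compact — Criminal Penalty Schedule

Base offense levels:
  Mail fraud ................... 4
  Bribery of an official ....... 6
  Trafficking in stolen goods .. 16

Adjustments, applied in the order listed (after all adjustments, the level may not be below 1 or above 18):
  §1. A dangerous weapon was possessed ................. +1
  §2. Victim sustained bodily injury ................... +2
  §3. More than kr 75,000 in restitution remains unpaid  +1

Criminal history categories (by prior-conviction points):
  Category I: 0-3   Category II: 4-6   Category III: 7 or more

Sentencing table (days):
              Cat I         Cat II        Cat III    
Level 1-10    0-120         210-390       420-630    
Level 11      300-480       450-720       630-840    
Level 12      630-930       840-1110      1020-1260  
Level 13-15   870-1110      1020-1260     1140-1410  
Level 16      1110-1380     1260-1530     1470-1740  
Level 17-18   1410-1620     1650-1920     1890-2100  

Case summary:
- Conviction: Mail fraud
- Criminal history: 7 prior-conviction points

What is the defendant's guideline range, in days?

Base offense level for mail fraud: 4.
Final offense level: 4.
Criminal history: 7 prior points → Category III (7+).
Level 4 falls in the 1-10 band.
Grid: Level 1-10 × Category III = 420-630 days.

420-630 days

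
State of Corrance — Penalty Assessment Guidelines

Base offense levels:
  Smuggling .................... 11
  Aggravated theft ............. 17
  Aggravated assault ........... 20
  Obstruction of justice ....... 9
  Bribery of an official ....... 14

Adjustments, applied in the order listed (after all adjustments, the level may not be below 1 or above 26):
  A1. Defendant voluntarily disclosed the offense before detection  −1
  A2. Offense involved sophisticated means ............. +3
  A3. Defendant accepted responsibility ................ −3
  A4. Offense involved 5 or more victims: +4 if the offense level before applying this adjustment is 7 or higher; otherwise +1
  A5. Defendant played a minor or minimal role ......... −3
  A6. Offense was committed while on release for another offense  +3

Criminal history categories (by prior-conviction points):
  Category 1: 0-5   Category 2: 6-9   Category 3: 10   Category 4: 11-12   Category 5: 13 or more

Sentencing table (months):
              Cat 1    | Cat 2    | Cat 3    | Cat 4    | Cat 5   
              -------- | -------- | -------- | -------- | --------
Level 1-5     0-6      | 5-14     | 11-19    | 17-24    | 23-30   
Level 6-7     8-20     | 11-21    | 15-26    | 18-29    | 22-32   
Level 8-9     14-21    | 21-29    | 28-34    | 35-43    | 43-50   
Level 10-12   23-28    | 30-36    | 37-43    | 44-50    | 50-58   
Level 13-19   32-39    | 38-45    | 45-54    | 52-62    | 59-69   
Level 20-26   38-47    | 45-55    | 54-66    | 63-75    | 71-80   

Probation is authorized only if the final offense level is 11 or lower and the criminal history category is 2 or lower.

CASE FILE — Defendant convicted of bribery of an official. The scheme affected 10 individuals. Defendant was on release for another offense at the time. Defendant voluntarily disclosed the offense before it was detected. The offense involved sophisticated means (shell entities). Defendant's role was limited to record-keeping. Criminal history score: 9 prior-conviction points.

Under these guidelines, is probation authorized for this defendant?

Base offense level for bribery of an official: 14.
A1 applies: 14 − 1 = 13.
A2 applies: 13 + 3 = 16.
A3 does not apply.
A4 applies (level before this adjustment is 16 ≥ 7, so +4): 16 + 4 = 20.
A5 applies: 20 − 3 = 17.
A6 applies: 17 + 3 = 20.
Final offense level: 20.
Criminal history: 9 prior points → Category 2 (6-9).
Level 20 falls in the 20-26 band.
Grid: Level 20-26 × Category 2 = 45-55 months.
Probation check: level 20 > 11 and category 2 ≤ 2 → not eligible.

No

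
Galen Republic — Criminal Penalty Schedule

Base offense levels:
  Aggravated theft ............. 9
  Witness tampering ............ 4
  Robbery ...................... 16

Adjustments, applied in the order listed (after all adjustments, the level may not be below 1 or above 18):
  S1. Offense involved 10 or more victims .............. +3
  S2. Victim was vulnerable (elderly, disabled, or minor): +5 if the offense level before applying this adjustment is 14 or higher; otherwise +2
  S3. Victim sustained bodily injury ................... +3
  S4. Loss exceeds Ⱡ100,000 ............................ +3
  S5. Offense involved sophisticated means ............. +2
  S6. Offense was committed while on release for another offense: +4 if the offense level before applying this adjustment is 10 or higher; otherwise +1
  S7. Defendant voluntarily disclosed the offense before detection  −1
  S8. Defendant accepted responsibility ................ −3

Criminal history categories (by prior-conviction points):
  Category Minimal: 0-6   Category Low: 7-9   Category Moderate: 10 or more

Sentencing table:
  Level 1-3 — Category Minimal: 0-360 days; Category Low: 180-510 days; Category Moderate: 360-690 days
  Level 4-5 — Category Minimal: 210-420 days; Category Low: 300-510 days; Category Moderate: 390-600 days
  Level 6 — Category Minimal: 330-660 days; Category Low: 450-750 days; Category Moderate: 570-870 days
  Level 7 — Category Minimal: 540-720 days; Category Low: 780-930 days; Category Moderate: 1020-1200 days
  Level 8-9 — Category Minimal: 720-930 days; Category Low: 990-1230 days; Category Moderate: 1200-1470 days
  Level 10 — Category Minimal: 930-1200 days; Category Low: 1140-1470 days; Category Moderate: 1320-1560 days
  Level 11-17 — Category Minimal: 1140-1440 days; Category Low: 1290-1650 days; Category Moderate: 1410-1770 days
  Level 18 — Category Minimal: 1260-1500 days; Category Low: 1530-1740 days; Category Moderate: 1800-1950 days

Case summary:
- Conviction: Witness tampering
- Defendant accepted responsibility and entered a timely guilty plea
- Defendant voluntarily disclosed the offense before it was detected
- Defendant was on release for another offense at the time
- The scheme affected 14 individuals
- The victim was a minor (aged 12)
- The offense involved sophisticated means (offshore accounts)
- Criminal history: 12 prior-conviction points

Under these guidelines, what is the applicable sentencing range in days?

1410-1770 days

Base offense level for witness tampering: 4.
S1 applies: 4 + 3 = 7.
S2 applies (level before this adjustment is 7 < 14, so +2): 7 + 2 = 9.
S3 does not apply.
S4 does not apply.
S5 applies: 9 + 2 = 11.
S6 applies (level before this adjustment is 11 ≥ 10, so +4): 11 + 4 = 15.
S7 applies: 15 − 1 = 14.
S8 applies: 14 − 3 = 11.
Final offense level: 11.
Criminal history: 12 prior points → Category Moderate (10+).
Level 11 falls in the 11-17 band.
Grid: Level 11-17 × Category Moderate = 1410-1770 days.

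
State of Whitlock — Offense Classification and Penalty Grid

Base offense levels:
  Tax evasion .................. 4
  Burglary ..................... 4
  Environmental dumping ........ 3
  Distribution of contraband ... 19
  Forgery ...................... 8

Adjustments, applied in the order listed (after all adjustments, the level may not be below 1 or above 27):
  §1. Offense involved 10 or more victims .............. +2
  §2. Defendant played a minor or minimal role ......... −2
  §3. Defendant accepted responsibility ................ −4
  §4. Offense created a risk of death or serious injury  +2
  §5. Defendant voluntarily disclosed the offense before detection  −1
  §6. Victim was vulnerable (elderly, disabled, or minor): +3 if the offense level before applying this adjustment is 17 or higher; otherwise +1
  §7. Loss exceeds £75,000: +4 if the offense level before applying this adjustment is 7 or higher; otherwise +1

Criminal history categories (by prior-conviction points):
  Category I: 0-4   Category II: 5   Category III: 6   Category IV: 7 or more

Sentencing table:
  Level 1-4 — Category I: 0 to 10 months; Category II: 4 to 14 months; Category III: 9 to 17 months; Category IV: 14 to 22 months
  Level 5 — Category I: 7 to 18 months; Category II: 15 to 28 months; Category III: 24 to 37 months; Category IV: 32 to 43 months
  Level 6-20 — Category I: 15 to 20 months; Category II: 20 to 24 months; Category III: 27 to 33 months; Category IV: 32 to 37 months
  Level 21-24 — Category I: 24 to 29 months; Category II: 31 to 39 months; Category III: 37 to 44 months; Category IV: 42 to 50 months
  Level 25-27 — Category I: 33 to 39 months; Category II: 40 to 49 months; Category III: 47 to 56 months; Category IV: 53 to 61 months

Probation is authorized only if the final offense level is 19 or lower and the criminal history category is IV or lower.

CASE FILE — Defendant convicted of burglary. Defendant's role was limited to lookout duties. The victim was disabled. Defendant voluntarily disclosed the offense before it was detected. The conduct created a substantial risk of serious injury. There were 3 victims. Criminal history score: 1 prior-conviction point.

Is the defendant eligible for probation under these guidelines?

Base offense level for burglary: 4.
§2 applies: 4 − 2 = 2.
§4 applies: 2 + 2 = 4.
§5 applies: 4 − 1 = 3.
§6 applies (level before this adjustment is 3 < 17, so +1): 3 + 1 = 4.
Final offense level: 4.
Criminal history: 1 prior point → Category I (0-4).
Level 4 falls in the 1-4 band.
Grid: Level 1-4 × Category I = 0-10 months.
Probation check: level 4 ≤ 19 and category I ≤ IV → eligible.

Yes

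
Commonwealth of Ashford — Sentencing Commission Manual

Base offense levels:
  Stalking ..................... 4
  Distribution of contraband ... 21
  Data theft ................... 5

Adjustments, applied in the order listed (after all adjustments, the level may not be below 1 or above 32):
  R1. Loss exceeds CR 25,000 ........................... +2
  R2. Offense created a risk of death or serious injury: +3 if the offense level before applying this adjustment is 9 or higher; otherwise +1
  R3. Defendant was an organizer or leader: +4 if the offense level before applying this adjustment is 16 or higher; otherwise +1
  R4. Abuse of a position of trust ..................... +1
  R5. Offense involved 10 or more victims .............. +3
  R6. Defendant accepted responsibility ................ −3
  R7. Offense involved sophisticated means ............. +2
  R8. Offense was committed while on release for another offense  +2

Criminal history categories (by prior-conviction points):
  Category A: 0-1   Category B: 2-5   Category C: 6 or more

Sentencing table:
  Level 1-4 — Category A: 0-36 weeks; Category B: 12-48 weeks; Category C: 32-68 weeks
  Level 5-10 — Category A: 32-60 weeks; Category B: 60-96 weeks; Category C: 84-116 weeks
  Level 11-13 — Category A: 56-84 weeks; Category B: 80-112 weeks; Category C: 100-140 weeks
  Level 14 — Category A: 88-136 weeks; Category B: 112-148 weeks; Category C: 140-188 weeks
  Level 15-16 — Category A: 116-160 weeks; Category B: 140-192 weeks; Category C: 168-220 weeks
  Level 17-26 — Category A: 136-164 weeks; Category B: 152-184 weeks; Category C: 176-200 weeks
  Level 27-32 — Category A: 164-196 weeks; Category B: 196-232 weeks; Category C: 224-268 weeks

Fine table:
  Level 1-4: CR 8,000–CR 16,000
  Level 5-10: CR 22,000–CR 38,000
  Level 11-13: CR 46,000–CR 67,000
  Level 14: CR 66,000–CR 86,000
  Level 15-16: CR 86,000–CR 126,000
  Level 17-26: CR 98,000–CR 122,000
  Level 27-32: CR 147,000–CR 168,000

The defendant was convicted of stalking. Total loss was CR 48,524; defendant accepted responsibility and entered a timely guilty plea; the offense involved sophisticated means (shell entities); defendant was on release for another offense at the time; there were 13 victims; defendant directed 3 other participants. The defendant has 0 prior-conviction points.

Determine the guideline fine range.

CR 46,000–CR 67,000

Base offense level for stalking: 4.
R1 applies: 4 + 2 = 6.
R2 does not apply.
R3 applies (level before this adjustment is 6 < 16, so +1): 6 + 1 = 7.
R5 applies: 7 + 3 = 10.
R6 applies: 10 − 3 = 7.
R7 applies: 7 + 2 = 9.
R8 applies: 9 + 2 = 11.
Final offense level: 11.
Level 11 falls in the 11-13 band.
Fine table: Level 11-13 → CR 46,000–CR 67,000.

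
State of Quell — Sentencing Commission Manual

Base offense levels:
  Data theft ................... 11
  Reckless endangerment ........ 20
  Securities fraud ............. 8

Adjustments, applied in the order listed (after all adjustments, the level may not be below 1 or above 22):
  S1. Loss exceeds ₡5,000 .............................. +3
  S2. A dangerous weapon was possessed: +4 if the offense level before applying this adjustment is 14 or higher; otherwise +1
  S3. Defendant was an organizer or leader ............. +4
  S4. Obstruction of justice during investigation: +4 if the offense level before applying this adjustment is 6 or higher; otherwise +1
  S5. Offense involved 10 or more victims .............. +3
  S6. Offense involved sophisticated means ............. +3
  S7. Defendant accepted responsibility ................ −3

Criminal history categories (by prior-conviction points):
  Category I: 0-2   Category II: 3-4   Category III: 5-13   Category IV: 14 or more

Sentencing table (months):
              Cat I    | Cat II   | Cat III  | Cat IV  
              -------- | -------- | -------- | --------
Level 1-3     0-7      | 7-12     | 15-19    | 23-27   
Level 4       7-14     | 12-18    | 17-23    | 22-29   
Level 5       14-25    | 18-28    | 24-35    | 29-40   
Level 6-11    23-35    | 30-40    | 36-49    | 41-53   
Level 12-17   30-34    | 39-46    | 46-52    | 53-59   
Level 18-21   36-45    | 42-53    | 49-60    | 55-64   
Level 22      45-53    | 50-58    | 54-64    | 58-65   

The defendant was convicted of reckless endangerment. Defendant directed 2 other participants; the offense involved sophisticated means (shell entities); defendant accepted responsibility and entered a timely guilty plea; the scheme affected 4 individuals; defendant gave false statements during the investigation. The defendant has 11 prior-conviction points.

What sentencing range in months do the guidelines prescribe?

54-64 months

Base offense level for reckless endangerment: 20.
S2 does not apply.
S3 applies: 20 + 4 = 24.
S4 applies (level before this adjustment is 24 ≥ 6, so +4): 24 + 4 = 28.
S6 applies: 28 + 3 = 31.
S7 applies: 31 − 3 = 28.
Level 28 exceeds the maximum of 22; capped at 22.
Final offense level: 22.
Criminal history: 11 prior points → Category III (5-13).
Level 22 falls in the 22 band.
Grid: Level 22 × Category III = 54-64 months.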